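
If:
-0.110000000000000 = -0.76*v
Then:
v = 0.14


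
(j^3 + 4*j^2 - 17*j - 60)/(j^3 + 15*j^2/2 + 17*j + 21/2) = 2*(j^2 + j - 20)/(2*j^2 + 9*j + 7)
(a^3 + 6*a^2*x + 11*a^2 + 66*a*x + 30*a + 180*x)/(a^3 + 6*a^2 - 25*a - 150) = (a + 6*x)/(a - 5)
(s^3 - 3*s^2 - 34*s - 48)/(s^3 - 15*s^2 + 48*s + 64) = (s^2 + 5*s + 6)/(s^2 - 7*s - 8)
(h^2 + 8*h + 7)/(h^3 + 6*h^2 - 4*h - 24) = (h^2 + 8*h + 7)/(h^3 + 6*h^2 - 4*h - 24)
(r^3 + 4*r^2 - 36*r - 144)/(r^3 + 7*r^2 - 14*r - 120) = (r^2 - 2*r - 24)/(r^2 + r - 20)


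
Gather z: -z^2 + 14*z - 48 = -z^2 + 14*z - 48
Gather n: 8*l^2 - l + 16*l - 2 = 8*l^2 + 15*l - 2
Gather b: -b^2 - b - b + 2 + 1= -b^2 - 2*b + 3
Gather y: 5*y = 5*y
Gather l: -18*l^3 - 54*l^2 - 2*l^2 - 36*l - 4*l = -18*l^3 - 56*l^2 - 40*l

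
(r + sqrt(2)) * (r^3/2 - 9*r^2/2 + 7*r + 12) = r^4/2 - 9*r^3/2 + sqrt(2)*r^3/2 - 9*sqrt(2)*r^2/2 + 7*r^2 + 7*sqrt(2)*r + 12*r + 12*sqrt(2)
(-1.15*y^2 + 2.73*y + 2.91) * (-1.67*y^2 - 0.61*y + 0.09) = 1.9205*y^4 - 3.8576*y^3 - 6.6285*y^2 - 1.5294*y + 0.2619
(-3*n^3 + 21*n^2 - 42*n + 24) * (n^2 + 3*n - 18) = -3*n^5 + 12*n^4 + 75*n^3 - 480*n^2 + 828*n - 432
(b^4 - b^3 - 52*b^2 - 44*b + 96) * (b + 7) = b^5 + 6*b^4 - 59*b^3 - 408*b^2 - 212*b + 672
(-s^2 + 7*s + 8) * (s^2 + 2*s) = -s^4 + 5*s^3 + 22*s^2 + 16*s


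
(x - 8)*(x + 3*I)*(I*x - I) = I*x^3 - 3*x^2 - 9*I*x^2 + 27*x + 8*I*x - 24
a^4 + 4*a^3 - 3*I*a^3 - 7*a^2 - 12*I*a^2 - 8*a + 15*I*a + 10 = (a + 5)*(a - 2*I)*(-I*a + I)*(I*a + 1)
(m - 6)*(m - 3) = m^2 - 9*m + 18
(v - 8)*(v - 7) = v^2 - 15*v + 56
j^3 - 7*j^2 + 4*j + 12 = (j - 6)*(j - 2)*(j + 1)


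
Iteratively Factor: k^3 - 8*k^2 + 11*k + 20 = (k - 4)*(k^2 - 4*k - 5) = (k - 4)*(k + 1)*(k - 5)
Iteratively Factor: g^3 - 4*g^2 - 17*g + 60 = (g - 3)*(g^2 - g - 20) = (g - 3)*(g + 4)*(g - 5)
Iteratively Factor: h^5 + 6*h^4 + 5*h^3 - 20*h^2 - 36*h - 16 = (h + 1)*(h^4 + 5*h^3 - 20*h - 16) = (h - 2)*(h + 1)*(h^3 + 7*h^2 + 14*h + 8) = (h - 2)*(h + 1)*(h + 4)*(h^2 + 3*h + 2) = (h - 2)*(h + 1)*(h + 2)*(h + 4)*(h + 1)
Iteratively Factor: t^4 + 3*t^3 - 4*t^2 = (t + 4)*(t^3 - t^2) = t*(t + 4)*(t^2 - t) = t^2*(t + 4)*(t - 1)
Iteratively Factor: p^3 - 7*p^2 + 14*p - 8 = (p - 4)*(p^2 - 3*p + 2) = (p - 4)*(p - 2)*(p - 1)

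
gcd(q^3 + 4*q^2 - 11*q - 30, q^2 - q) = 1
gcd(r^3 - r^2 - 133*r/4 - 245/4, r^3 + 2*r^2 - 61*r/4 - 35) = r^2 + 6*r + 35/4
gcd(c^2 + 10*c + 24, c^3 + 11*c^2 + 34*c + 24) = c^2 + 10*c + 24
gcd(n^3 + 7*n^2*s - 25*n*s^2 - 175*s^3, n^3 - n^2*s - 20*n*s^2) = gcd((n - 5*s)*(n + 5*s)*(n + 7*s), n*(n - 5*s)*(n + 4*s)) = -n + 5*s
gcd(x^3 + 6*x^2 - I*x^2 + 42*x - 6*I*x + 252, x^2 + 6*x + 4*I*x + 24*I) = x + 6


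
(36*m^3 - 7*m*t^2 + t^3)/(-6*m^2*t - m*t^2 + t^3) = (-6*m + t)/t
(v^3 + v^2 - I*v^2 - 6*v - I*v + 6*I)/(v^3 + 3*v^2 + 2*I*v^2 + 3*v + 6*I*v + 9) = (v - 2)/(v + 3*I)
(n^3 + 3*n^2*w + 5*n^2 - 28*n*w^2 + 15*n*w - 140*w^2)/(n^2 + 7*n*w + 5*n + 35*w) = n - 4*w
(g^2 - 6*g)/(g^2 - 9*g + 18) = g/(g - 3)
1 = 1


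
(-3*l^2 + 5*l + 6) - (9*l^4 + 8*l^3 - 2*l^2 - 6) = -9*l^4 - 8*l^3 - l^2 + 5*l + 12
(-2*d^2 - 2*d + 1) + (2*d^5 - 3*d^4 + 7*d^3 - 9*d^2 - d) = 2*d^5 - 3*d^4 + 7*d^3 - 11*d^2 - 3*d + 1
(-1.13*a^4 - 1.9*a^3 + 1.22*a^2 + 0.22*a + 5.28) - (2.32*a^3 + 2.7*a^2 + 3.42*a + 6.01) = -1.13*a^4 - 4.22*a^3 - 1.48*a^2 - 3.2*a - 0.73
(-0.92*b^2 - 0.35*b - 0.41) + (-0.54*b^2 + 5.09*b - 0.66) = -1.46*b^2 + 4.74*b - 1.07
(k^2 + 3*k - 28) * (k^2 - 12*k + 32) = k^4 - 9*k^3 - 32*k^2 + 432*k - 896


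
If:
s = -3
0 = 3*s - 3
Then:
No Solution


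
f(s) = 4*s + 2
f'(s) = 4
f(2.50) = 12.00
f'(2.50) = 4.00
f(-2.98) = -9.92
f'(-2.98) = 4.00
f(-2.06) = -6.24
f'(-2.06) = 4.00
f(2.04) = 10.16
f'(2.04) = 4.00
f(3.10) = 14.40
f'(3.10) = 4.00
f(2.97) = 13.88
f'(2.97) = 4.00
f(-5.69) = -20.76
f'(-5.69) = 4.00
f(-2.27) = -7.08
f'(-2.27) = 4.00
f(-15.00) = -58.00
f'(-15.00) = 4.00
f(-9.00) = -34.00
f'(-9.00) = 4.00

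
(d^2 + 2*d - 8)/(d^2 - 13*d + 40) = (d^2 + 2*d - 8)/(d^2 - 13*d + 40)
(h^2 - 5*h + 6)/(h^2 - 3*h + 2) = (h - 3)/(h - 1)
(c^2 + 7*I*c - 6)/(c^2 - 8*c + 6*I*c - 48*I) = (c + I)/(c - 8)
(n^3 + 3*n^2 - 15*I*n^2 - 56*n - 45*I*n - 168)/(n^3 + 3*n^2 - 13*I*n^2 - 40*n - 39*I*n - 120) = (n - 7*I)/(n - 5*I)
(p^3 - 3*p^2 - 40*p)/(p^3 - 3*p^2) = (p^2 - 3*p - 40)/(p*(p - 3))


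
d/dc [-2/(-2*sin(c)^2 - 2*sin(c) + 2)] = -(2*sin(c) + 1)*cos(c)/(sin(c) - cos(c)^2)^2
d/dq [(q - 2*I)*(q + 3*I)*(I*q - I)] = 3*I*q^2 - 2*q*(1 + I) + 1 + 6*I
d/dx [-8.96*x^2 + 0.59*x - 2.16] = 0.59 - 17.92*x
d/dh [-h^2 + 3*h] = 3 - 2*h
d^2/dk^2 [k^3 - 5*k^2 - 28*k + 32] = 6*k - 10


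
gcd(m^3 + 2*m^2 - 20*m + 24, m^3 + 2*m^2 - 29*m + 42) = m - 2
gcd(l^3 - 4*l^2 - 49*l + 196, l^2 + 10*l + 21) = l + 7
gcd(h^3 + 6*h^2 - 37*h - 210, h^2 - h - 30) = h^2 - h - 30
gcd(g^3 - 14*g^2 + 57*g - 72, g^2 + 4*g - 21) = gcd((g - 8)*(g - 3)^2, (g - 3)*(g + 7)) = g - 3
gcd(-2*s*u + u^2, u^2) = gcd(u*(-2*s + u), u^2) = u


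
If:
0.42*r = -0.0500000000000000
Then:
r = -0.12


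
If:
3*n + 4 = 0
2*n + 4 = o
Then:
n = -4/3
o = 4/3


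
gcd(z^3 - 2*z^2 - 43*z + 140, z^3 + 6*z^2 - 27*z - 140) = z^2 + 2*z - 35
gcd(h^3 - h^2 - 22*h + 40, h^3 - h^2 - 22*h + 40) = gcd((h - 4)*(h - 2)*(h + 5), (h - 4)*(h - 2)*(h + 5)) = h^3 - h^2 - 22*h + 40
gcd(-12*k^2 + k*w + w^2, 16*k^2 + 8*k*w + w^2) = 4*k + w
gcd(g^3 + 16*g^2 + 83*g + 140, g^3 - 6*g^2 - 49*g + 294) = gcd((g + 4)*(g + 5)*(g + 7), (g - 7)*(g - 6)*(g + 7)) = g + 7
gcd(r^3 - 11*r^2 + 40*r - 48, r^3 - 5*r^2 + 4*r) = r - 4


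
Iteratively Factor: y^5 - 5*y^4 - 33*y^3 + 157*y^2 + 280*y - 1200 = (y + 4)*(y^4 - 9*y^3 + 3*y^2 + 145*y - 300) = (y + 4)^2*(y^3 - 13*y^2 + 55*y - 75) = (y - 5)*(y + 4)^2*(y^2 - 8*y + 15) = (y - 5)*(y - 3)*(y + 4)^2*(y - 5)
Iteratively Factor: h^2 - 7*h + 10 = (h - 2)*(h - 5)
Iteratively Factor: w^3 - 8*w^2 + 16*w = (w)*(w^2 - 8*w + 16) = w*(w - 4)*(w - 4)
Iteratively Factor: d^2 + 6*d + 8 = (d + 4)*(d + 2)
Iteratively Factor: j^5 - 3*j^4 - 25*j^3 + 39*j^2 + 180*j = (j + 3)*(j^4 - 6*j^3 - 7*j^2 + 60*j) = (j - 4)*(j + 3)*(j^3 - 2*j^2 - 15*j) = (j - 4)*(j + 3)^2*(j^2 - 5*j) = (j - 5)*(j - 4)*(j + 3)^2*(j)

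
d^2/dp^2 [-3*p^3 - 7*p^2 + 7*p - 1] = -18*p - 14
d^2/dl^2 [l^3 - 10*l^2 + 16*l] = 6*l - 20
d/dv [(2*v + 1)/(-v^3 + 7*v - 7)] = (-2*v^3 + 14*v + (2*v + 1)*(3*v^2 - 7) - 14)/(v^3 - 7*v + 7)^2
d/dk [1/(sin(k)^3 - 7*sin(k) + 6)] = (7 - 3*sin(k)^2)*cos(k)/(sin(k)^3 - 7*sin(k) + 6)^2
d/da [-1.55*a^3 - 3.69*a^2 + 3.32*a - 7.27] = -4.65*a^2 - 7.38*a + 3.32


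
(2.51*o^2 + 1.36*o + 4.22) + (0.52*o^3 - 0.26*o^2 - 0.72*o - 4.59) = 0.52*o^3 + 2.25*o^2 + 0.64*o - 0.37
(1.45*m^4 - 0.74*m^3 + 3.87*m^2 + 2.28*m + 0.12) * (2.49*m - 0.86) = 3.6105*m^5 - 3.0896*m^4 + 10.2727*m^3 + 2.349*m^2 - 1.662*m - 0.1032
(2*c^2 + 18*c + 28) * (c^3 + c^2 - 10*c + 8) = 2*c^5 + 20*c^4 + 26*c^3 - 136*c^2 - 136*c + 224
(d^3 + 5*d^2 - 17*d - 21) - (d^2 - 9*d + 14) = d^3 + 4*d^2 - 8*d - 35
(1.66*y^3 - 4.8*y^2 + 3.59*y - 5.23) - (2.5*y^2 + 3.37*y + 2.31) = 1.66*y^3 - 7.3*y^2 + 0.22*y - 7.54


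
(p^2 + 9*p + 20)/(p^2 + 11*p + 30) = (p + 4)/(p + 6)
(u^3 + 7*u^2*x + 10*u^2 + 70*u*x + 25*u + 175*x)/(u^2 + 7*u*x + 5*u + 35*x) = u + 5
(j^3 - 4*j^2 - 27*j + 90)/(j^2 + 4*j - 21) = (j^2 - j - 30)/(j + 7)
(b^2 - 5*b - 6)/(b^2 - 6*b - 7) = (b - 6)/(b - 7)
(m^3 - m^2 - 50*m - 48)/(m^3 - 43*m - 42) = (m - 8)/(m - 7)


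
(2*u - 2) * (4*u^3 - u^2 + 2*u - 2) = 8*u^4 - 10*u^3 + 6*u^2 - 8*u + 4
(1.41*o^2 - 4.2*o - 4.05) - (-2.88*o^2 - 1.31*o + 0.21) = 4.29*o^2 - 2.89*o - 4.26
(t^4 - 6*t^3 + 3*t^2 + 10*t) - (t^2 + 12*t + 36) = t^4 - 6*t^3 + 2*t^2 - 2*t - 36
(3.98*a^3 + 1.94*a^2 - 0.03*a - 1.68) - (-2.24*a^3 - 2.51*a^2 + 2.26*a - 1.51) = 6.22*a^3 + 4.45*a^2 - 2.29*a - 0.17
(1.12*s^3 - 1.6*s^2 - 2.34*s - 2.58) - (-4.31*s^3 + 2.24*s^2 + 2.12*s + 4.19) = 5.43*s^3 - 3.84*s^2 - 4.46*s - 6.77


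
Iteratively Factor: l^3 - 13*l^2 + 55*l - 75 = (l - 3)*(l^2 - 10*l + 25) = (l - 5)*(l - 3)*(l - 5)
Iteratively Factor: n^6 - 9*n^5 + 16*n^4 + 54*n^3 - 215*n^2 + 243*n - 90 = (n + 3)*(n^5 - 12*n^4 + 52*n^3 - 102*n^2 + 91*n - 30) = (n - 5)*(n + 3)*(n^4 - 7*n^3 + 17*n^2 - 17*n + 6) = (n - 5)*(n - 3)*(n + 3)*(n^3 - 4*n^2 + 5*n - 2) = (n - 5)*(n - 3)*(n - 1)*(n + 3)*(n^2 - 3*n + 2) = (n - 5)*(n - 3)*(n - 2)*(n - 1)*(n + 3)*(n - 1)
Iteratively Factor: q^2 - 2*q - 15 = (q - 5)*(q + 3)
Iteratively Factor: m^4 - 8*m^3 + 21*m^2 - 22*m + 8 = (m - 4)*(m^3 - 4*m^2 + 5*m - 2) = (m - 4)*(m - 1)*(m^2 - 3*m + 2) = (m - 4)*(m - 1)^2*(m - 2)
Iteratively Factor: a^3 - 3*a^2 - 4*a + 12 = (a - 2)*(a^2 - a - 6) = (a - 3)*(a - 2)*(a + 2)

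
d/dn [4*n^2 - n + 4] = 8*n - 1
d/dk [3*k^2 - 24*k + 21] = 6*k - 24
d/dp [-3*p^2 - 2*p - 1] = -6*p - 2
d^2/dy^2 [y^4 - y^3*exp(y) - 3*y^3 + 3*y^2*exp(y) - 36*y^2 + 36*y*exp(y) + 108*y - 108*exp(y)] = -y^3*exp(y) - 3*y^2*exp(y) + 12*y^2 + 42*y*exp(y) - 18*y - 30*exp(y) - 72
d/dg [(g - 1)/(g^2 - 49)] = (g^2 - 2*g*(g - 1) - 49)/(g^2 - 49)^2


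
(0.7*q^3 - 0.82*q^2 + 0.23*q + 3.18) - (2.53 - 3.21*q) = 0.7*q^3 - 0.82*q^2 + 3.44*q + 0.65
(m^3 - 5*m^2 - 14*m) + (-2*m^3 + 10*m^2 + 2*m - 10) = -m^3 + 5*m^2 - 12*m - 10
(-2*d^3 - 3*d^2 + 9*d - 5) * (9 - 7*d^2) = 14*d^5 + 21*d^4 - 81*d^3 + 8*d^2 + 81*d - 45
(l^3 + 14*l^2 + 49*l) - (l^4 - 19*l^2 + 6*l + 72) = -l^4 + l^3 + 33*l^2 + 43*l - 72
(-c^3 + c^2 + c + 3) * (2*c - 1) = -2*c^4 + 3*c^3 + c^2 + 5*c - 3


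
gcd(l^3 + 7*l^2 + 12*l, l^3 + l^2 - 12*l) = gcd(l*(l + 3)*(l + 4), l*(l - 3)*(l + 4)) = l^2 + 4*l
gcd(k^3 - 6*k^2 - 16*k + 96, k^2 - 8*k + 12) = k - 6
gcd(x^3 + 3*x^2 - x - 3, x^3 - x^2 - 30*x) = 1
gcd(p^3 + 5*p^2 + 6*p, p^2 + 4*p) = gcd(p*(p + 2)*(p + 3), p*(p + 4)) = p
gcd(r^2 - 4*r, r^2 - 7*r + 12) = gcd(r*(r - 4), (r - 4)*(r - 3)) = r - 4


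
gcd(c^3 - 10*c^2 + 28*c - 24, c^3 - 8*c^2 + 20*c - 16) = c^2 - 4*c + 4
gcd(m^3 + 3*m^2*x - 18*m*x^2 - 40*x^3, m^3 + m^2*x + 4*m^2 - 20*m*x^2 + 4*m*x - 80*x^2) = -m^2 - m*x + 20*x^2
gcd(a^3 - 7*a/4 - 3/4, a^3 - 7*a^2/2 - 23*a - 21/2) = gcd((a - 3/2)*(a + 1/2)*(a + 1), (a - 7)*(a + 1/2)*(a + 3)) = a + 1/2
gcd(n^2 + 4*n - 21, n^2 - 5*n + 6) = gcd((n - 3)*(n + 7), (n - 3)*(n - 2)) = n - 3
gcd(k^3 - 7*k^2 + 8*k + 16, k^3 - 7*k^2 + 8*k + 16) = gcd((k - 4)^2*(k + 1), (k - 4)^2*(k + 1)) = k^3 - 7*k^2 + 8*k + 16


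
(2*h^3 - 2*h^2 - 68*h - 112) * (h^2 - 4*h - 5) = 2*h^5 - 10*h^4 - 70*h^3 + 170*h^2 + 788*h + 560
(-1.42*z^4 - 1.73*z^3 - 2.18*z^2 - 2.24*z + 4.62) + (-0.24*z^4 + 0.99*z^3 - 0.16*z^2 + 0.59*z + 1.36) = -1.66*z^4 - 0.74*z^3 - 2.34*z^2 - 1.65*z + 5.98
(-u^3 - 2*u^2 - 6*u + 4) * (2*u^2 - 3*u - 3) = -2*u^5 - u^4 - 3*u^3 + 32*u^2 + 6*u - 12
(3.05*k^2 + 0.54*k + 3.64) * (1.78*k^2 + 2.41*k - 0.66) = 5.429*k^4 + 8.3117*k^3 + 5.7676*k^2 + 8.416*k - 2.4024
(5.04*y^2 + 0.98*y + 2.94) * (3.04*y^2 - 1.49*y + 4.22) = 15.3216*y^4 - 4.5304*y^3 + 28.7462*y^2 - 0.245000000000001*y + 12.4068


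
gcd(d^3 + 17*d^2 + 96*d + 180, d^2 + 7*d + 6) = d + 6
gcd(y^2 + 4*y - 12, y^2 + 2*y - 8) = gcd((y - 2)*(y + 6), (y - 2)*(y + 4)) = y - 2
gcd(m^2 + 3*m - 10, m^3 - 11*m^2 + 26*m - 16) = m - 2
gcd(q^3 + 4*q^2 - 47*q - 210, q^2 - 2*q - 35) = q^2 - 2*q - 35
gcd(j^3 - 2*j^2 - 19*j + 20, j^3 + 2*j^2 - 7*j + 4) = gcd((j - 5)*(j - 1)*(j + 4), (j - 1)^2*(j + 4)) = j^2 + 3*j - 4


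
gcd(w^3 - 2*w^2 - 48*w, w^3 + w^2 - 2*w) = w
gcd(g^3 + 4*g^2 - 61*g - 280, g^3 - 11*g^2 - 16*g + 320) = g^2 - 3*g - 40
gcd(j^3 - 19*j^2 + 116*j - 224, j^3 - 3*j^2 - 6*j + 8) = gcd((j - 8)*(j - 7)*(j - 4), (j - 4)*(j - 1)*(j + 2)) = j - 4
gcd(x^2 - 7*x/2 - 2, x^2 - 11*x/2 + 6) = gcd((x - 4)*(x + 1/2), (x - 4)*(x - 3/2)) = x - 4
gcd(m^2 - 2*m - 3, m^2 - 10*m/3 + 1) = m - 3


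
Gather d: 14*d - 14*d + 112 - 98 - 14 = 0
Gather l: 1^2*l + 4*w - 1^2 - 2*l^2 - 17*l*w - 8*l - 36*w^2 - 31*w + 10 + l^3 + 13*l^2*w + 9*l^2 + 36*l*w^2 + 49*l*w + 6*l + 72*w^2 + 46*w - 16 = l^3 + l^2*(13*w + 7) + l*(36*w^2 + 32*w - 1) + 36*w^2 + 19*w - 7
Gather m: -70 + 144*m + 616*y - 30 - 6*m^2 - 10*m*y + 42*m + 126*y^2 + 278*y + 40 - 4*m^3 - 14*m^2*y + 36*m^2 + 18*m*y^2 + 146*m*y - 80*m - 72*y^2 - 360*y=-4*m^3 + m^2*(30 - 14*y) + m*(18*y^2 + 136*y + 106) + 54*y^2 + 534*y - 60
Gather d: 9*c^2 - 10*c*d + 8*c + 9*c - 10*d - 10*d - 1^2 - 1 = 9*c^2 + 17*c + d*(-10*c - 20) - 2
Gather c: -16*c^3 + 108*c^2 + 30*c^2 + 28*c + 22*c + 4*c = -16*c^3 + 138*c^2 + 54*c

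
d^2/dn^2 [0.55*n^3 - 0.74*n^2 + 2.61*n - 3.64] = 3.3*n - 1.48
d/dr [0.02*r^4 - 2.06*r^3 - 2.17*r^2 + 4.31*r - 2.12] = 0.08*r^3 - 6.18*r^2 - 4.34*r + 4.31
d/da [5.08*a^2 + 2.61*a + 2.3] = 10.16*a + 2.61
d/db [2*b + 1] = 2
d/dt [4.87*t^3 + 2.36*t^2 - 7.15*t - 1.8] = 14.61*t^2 + 4.72*t - 7.15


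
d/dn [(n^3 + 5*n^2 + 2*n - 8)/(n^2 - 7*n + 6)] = (n^2 - 12*n - 44)/(n^2 - 12*n + 36)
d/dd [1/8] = 0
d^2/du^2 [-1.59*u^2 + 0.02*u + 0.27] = -3.18000000000000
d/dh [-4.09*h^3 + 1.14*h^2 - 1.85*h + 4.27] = -12.27*h^2 + 2.28*h - 1.85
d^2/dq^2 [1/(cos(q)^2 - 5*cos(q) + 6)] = (-4*sin(q)^4 + 3*sin(q)^2 - 195*cos(q)/4 + 15*cos(3*q)/4 + 39)/((cos(q) - 3)^3*(cos(q) - 2)^3)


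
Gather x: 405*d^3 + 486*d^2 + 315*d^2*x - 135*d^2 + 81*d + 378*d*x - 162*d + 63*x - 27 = 405*d^3 + 351*d^2 - 81*d + x*(315*d^2 + 378*d + 63) - 27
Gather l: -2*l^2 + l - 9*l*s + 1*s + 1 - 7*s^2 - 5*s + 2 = -2*l^2 + l*(1 - 9*s) - 7*s^2 - 4*s + 3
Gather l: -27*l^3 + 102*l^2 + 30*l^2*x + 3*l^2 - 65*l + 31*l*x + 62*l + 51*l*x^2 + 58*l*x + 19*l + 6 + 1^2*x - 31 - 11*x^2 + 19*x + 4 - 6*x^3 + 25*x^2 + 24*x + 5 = -27*l^3 + l^2*(30*x + 105) + l*(51*x^2 + 89*x + 16) - 6*x^3 + 14*x^2 + 44*x - 16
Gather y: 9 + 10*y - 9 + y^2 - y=y^2 + 9*y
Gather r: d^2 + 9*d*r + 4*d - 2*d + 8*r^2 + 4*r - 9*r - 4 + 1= d^2 + 2*d + 8*r^2 + r*(9*d - 5) - 3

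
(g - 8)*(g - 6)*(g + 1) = g^3 - 13*g^2 + 34*g + 48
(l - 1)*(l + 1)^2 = l^3 + l^2 - l - 1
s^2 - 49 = (s - 7)*(s + 7)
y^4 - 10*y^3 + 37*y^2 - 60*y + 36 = (y - 3)^2*(y - 2)^2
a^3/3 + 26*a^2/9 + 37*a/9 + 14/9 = (a/3 + 1/3)*(a + 2/3)*(a + 7)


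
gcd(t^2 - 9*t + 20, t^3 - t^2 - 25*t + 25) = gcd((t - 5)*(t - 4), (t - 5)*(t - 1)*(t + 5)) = t - 5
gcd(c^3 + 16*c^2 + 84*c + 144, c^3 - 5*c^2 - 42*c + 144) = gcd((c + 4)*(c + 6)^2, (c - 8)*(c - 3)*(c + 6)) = c + 6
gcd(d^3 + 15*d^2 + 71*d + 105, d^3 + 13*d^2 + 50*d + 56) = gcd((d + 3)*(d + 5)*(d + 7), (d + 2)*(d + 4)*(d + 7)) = d + 7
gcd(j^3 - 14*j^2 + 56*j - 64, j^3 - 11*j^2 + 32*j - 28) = j - 2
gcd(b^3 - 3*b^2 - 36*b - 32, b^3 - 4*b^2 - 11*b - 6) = b + 1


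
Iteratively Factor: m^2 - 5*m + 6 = (m - 2)*(m - 3)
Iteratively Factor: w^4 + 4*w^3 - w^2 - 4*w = (w + 4)*(w^3 - w) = (w + 1)*(w + 4)*(w^2 - w) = w*(w + 1)*(w + 4)*(w - 1)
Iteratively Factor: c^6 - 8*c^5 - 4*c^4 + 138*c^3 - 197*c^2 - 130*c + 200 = (c - 5)*(c^5 - 3*c^4 - 19*c^3 + 43*c^2 + 18*c - 40) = (c - 5)*(c - 2)*(c^4 - c^3 - 21*c^2 + c + 20) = (c - 5)*(c - 2)*(c - 1)*(c^3 - 21*c - 20) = (c - 5)^2*(c - 2)*(c - 1)*(c^2 + 5*c + 4) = (c - 5)^2*(c - 2)*(c - 1)*(c + 4)*(c + 1)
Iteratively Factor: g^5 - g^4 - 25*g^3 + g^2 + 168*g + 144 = (g + 1)*(g^4 - 2*g^3 - 23*g^2 + 24*g + 144) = (g - 4)*(g + 1)*(g^3 + 2*g^2 - 15*g - 36) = (g - 4)*(g + 1)*(g + 3)*(g^2 - g - 12) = (g - 4)^2*(g + 1)*(g + 3)*(g + 3)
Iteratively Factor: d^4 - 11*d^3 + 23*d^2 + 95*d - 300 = (d - 5)*(d^3 - 6*d^2 - 7*d + 60) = (d - 5)^2*(d^2 - d - 12) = (d - 5)^2*(d - 4)*(d + 3)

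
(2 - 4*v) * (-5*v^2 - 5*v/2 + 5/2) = 20*v^3 - 15*v + 5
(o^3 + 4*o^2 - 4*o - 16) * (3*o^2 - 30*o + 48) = 3*o^5 - 18*o^4 - 84*o^3 + 264*o^2 + 288*o - 768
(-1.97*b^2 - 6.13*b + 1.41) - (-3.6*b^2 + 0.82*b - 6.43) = 1.63*b^2 - 6.95*b + 7.84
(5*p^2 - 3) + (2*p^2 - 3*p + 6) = 7*p^2 - 3*p + 3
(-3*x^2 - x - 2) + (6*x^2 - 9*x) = 3*x^2 - 10*x - 2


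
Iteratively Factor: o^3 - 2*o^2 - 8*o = (o)*(o^2 - 2*o - 8) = o*(o + 2)*(o - 4)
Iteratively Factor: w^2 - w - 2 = (w - 2)*(w + 1)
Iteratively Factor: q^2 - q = (q - 1)*(q)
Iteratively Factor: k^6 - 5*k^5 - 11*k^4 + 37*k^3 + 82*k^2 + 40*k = (k - 4)*(k^5 - k^4 - 15*k^3 - 23*k^2 - 10*k) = (k - 5)*(k - 4)*(k^4 + 4*k^3 + 5*k^2 + 2*k) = (k - 5)*(k - 4)*(k + 2)*(k^3 + 2*k^2 + k) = (k - 5)*(k - 4)*(k + 1)*(k + 2)*(k^2 + k) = k*(k - 5)*(k - 4)*(k + 1)*(k + 2)*(k + 1)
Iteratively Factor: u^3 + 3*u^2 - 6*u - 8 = (u - 2)*(u^2 + 5*u + 4) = (u - 2)*(u + 4)*(u + 1)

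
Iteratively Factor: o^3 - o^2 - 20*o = (o)*(o^2 - o - 20) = o*(o - 5)*(o + 4)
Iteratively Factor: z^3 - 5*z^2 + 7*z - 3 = (z - 3)*(z^2 - 2*z + 1) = (z - 3)*(z - 1)*(z - 1)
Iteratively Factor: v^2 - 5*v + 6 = (v - 3)*(v - 2)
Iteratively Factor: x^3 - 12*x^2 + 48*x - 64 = (x - 4)*(x^2 - 8*x + 16) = (x - 4)^2*(x - 4)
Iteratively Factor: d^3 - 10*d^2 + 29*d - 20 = (d - 1)*(d^2 - 9*d + 20) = (d - 4)*(d - 1)*(d - 5)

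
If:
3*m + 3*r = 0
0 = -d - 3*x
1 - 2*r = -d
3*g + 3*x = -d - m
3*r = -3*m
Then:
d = -3*x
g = 1/6 - x/2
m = 3*x/2 - 1/2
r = 1/2 - 3*x/2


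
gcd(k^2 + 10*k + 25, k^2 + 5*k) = k + 5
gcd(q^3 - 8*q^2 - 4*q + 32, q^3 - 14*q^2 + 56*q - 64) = q^2 - 10*q + 16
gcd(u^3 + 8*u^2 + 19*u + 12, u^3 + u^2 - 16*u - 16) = u^2 + 5*u + 4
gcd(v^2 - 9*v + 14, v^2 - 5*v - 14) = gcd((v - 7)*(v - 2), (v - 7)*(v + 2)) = v - 7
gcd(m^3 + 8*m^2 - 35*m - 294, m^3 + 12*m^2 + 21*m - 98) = m^2 + 14*m + 49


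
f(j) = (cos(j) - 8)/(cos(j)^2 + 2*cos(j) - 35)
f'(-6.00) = 0.00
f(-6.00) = 0.22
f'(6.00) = 0.00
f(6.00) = 0.22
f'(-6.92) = -0.00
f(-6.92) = 0.22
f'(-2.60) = -0.01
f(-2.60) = 0.25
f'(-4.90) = 0.01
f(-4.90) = 0.23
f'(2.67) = 0.01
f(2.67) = 0.25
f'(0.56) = 0.00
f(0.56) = 0.22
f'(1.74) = 0.02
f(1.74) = 0.23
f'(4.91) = -0.01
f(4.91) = 0.23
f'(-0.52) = -0.00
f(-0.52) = 0.22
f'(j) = (2*sin(j)*cos(j) + 2*sin(j))*(cos(j) - 8)/(cos(j)^2 + 2*cos(j) - 35)^2 - sin(j)/(cos(j)^2 + 2*cos(j) - 35) = (cos(j)^2 - 16*cos(j) + 19)*sin(j)/(cos(j)^2 + 2*cos(j) - 35)^2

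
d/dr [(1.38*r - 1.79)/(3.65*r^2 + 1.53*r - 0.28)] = (-5.037*r^2 + 13.067*r + 2.3523)/(13.3225*r^4 + 11.169*r^3 + 0.2969*r^2 - 0.8568*r + 0.0784)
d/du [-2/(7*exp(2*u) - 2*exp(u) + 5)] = (28*exp(u) - 4)*exp(u)/(7*exp(2*u) - 2*exp(u) + 5)^2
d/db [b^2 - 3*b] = 2*b - 3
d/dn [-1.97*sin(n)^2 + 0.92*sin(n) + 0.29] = (0.92 - 3.94*sin(n))*cos(n)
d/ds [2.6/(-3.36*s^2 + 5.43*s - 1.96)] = (17.472*s - 14.118)/(3.36*s^2 - 5.43*s + 1.96)^2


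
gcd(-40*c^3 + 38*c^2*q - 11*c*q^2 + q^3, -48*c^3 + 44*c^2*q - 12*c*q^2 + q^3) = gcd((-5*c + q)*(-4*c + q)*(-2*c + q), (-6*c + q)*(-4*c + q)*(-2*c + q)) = 8*c^2 - 6*c*q + q^2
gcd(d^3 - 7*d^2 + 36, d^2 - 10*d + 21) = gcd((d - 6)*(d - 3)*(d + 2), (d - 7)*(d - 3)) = d - 3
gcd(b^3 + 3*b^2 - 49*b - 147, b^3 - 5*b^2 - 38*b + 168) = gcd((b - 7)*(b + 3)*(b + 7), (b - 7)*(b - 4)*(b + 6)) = b - 7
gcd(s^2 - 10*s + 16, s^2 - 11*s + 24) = s - 8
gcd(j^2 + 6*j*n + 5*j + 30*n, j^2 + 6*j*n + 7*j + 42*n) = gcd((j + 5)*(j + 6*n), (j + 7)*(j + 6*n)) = j + 6*n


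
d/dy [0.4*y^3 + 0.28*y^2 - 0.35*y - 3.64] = 1.2*y^2 + 0.56*y - 0.35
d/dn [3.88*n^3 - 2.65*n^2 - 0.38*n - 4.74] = 11.64*n^2 - 5.3*n - 0.38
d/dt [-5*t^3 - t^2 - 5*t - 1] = -15*t^2 - 2*t - 5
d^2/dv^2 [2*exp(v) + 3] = 2*exp(v)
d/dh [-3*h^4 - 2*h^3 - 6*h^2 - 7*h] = -12*h^3 - 6*h^2 - 12*h - 7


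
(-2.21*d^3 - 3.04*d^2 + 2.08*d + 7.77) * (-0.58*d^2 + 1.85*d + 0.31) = 1.2818*d^5 - 2.3253*d^4 - 7.5155*d^3 - 1.601*d^2 + 15.0193*d + 2.4087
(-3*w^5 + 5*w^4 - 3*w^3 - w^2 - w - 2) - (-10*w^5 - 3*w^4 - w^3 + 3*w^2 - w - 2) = 7*w^5 + 8*w^4 - 2*w^3 - 4*w^2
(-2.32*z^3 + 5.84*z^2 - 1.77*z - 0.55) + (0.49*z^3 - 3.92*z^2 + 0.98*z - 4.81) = -1.83*z^3 + 1.92*z^2 - 0.79*z - 5.36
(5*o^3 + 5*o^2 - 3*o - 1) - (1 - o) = 5*o^3 + 5*o^2 - 2*o - 2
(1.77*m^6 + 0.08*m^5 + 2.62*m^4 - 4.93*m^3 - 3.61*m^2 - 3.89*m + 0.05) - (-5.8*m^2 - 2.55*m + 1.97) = 1.77*m^6 + 0.08*m^5 + 2.62*m^4 - 4.93*m^3 + 2.19*m^2 - 1.34*m - 1.92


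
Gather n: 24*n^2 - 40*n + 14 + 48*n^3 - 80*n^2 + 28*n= 48*n^3 - 56*n^2 - 12*n + 14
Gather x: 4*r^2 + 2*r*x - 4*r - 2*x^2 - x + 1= 4*r^2 - 4*r - 2*x^2 + x*(2*r - 1) + 1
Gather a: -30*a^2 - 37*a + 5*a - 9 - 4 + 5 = -30*a^2 - 32*a - 8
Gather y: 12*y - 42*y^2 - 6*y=-42*y^2 + 6*y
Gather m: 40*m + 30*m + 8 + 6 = 70*m + 14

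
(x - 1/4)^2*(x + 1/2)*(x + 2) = x^4 + 2*x^3 - 3*x^2/16 - 11*x/32 + 1/16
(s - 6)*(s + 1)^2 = s^3 - 4*s^2 - 11*s - 6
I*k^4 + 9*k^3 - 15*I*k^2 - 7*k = k*(k - 7*I)*(k - I)*(I*k + 1)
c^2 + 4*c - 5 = (c - 1)*(c + 5)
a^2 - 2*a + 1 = (a - 1)^2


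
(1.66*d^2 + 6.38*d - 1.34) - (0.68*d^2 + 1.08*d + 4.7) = 0.98*d^2 + 5.3*d - 6.04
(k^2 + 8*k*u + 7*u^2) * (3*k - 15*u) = 3*k^3 + 9*k^2*u - 99*k*u^2 - 105*u^3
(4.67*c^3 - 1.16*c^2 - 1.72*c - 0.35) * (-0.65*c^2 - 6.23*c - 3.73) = -3.0355*c^5 - 28.3401*c^4 - 9.0743*c^3 + 15.2699*c^2 + 8.5961*c + 1.3055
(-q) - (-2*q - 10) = q + 10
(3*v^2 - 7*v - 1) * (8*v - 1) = 24*v^3 - 59*v^2 - v + 1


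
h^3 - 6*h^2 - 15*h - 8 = (h - 8)*(h + 1)^2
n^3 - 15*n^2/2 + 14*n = n*(n - 4)*(n - 7/2)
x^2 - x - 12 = (x - 4)*(x + 3)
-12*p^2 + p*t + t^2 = (-3*p + t)*(4*p + t)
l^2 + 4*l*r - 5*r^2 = (l - r)*(l + 5*r)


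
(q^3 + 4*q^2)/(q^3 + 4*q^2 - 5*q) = q*(q + 4)/(q^2 + 4*q - 5)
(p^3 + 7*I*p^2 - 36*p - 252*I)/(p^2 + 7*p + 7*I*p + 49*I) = (p^2 - 36)/(p + 7)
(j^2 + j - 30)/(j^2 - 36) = (j - 5)/(j - 6)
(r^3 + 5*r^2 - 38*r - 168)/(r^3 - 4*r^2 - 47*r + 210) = (r + 4)/(r - 5)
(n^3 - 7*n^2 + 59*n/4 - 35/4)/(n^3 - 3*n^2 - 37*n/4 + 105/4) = (n - 1)/(n + 3)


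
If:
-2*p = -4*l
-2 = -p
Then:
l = 1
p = 2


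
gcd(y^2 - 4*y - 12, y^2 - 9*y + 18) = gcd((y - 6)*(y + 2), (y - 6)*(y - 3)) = y - 6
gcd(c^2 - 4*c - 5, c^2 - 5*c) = c - 5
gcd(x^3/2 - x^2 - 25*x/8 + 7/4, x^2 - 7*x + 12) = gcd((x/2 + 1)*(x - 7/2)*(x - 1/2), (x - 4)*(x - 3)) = 1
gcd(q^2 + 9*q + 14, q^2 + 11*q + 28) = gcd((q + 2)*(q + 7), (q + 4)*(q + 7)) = q + 7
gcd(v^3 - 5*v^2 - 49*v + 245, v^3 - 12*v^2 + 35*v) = v^2 - 12*v + 35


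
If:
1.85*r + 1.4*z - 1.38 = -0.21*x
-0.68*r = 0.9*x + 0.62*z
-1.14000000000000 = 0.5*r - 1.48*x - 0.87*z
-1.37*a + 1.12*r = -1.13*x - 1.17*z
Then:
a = 0.49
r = -0.92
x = -0.92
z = 2.34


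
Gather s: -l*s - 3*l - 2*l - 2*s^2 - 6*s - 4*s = -5*l - 2*s^2 + s*(-l - 10)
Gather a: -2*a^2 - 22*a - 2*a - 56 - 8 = -2*a^2 - 24*a - 64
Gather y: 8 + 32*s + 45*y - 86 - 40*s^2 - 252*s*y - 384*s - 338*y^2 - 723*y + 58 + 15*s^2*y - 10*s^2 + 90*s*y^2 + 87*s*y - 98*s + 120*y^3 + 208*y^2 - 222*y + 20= -50*s^2 - 450*s + 120*y^3 + y^2*(90*s - 130) + y*(15*s^2 - 165*s - 900)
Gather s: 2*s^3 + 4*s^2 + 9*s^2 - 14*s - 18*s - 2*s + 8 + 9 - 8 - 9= 2*s^3 + 13*s^2 - 34*s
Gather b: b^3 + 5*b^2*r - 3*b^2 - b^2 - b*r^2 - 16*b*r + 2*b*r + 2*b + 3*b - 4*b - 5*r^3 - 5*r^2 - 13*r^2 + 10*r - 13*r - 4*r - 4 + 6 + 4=b^3 + b^2*(5*r - 4) + b*(-r^2 - 14*r + 1) - 5*r^3 - 18*r^2 - 7*r + 6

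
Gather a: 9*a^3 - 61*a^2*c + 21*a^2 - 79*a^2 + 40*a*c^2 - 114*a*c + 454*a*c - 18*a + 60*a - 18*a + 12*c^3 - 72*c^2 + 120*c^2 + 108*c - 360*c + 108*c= 9*a^3 + a^2*(-61*c - 58) + a*(40*c^2 + 340*c + 24) + 12*c^3 + 48*c^2 - 144*c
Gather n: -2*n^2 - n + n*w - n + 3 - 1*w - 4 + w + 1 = -2*n^2 + n*(w - 2)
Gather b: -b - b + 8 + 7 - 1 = 14 - 2*b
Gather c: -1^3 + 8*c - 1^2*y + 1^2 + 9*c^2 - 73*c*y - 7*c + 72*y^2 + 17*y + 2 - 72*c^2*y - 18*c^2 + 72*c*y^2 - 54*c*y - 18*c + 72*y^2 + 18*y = c^2*(-72*y - 9) + c*(72*y^2 - 127*y - 17) + 144*y^2 + 34*y + 2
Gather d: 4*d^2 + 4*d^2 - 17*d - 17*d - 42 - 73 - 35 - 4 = 8*d^2 - 34*d - 154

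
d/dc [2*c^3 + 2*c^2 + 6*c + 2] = 6*c^2 + 4*c + 6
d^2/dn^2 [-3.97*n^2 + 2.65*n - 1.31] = -7.94000000000000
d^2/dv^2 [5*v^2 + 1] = 10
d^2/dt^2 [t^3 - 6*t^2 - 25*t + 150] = 6*t - 12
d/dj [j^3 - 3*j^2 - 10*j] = 3*j^2 - 6*j - 10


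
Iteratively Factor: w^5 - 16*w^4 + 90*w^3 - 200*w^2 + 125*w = (w - 1)*(w^4 - 15*w^3 + 75*w^2 - 125*w) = (w - 5)*(w - 1)*(w^3 - 10*w^2 + 25*w) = (w - 5)^2*(w - 1)*(w^2 - 5*w) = w*(w - 5)^2*(w - 1)*(w - 5)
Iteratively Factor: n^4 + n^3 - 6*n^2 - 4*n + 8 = (n + 2)*(n^3 - n^2 - 4*n + 4) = (n - 2)*(n + 2)*(n^2 + n - 2) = (n - 2)*(n + 2)^2*(n - 1)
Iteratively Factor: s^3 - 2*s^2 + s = (s)*(s^2 - 2*s + 1) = s*(s - 1)*(s - 1)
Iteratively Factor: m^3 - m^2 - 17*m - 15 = (m + 3)*(m^2 - 4*m - 5) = (m - 5)*(m + 3)*(m + 1)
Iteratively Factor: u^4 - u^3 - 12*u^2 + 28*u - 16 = (u - 2)*(u^3 + u^2 - 10*u + 8) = (u - 2)^2*(u^2 + 3*u - 4) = (u - 2)^2*(u + 4)*(u - 1)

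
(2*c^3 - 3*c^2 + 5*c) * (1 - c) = -2*c^4 + 5*c^3 - 8*c^2 + 5*c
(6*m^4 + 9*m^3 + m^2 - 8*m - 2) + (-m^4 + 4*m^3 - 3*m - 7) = 5*m^4 + 13*m^3 + m^2 - 11*m - 9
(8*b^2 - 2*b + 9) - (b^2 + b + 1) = 7*b^2 - 3*b + 8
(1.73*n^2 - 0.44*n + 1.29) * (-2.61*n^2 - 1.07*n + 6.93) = -4.5153*n^4 - 0.7027*n^3 + 9.0928*n^2 - 4.4295*n + 8.9397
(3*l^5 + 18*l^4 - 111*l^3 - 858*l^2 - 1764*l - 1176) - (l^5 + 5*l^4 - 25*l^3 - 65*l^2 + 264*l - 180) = 2*l^5 + 13*l^4 - 86*l^3 - 793*l^2 - 2028*l - 996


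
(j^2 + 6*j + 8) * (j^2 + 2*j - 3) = j^4 + 8*j^3 + 17*j^2 - 2*j - 24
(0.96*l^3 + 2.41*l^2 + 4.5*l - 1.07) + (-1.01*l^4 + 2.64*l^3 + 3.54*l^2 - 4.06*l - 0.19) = -1.01*l^4 + 3.6*l^3 + 5.95*l^2 + 0.44*l - 1.26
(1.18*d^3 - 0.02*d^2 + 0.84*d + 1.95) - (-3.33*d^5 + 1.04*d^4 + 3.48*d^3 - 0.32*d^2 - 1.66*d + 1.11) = 3.33*d^5 - 1.04*d^4 - 2.3*d^3 + 0.3*d^2 + 2.5*d + 0.84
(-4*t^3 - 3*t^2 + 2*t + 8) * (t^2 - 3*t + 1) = -4*t^5 + 9*t^4 + 7*t^3 - t^2 - 22*t + 8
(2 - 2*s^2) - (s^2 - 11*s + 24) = -3*s^2 + 11*s - 22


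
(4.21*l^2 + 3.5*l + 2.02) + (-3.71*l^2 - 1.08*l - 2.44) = 0.5*l^2 + 2.42*l - 0.42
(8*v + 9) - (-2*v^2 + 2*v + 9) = 2*v^2 + 6*v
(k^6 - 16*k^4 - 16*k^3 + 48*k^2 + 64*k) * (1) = k^6 - 16*k^4 - 16*k^3 + 48*k^2 + 64*k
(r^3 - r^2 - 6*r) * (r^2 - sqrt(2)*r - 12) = r^5 - sqrt(2)*r^4 - r^4 - 18*r^3 + sqrt(2)*r^3 + 6*sqrt(2)*r^2 + 12*r^2 + 72*r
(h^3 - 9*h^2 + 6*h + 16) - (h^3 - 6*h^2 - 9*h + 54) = -3*h^2 + 15*h - 38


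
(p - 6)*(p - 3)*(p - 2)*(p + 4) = p^4 - 7*p^3 - 8*p^2 + 108*p - 144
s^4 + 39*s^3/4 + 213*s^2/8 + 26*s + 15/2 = (s + 1/2)*(s + 5/4)*(s + 2)*(s + 6)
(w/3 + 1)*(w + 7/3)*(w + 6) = w^3/3 + 34*w^2/9 + 13*w + 14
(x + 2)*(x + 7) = x^2 + 9*x + 14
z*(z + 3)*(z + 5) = z^3 + 8*z^2 + 15*z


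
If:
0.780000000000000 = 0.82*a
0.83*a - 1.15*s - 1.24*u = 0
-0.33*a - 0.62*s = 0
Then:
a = 0.95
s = -0.51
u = 1.11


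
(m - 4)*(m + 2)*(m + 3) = m^3 + m^2 - 14*m - 24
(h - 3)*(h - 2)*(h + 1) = h^3 - 4*h^2 + h + 6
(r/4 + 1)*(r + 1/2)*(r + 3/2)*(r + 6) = r^4/4 + 3*r^3 + 179*r^2/16 + 111*r/8 + 9/2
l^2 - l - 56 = (l - 8)*(l + 7)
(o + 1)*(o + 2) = o^2 + 3*o + 2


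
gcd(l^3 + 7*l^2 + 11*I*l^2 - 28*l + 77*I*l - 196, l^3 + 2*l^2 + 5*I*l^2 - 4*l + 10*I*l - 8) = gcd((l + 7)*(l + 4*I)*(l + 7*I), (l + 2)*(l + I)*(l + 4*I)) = l + 4*I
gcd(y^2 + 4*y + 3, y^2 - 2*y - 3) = y + 1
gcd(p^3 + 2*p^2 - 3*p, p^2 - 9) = p + 3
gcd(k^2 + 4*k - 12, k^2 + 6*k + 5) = 1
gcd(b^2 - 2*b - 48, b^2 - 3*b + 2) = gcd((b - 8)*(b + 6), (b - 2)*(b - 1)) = 1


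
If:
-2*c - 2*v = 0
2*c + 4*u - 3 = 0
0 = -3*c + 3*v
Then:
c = 0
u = 3/4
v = 0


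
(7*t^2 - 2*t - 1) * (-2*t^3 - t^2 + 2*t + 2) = -14*t^5 - 3*t^4 + 18*t^3 + 11*t^2 - 6*t - 2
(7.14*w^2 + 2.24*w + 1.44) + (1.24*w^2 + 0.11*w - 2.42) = 8.38*w^2 + 2.35*w - 0.98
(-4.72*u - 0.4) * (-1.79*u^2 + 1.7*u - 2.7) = 8.4488*u^3 - 7.308*u^2 + 12.064*u + 1.08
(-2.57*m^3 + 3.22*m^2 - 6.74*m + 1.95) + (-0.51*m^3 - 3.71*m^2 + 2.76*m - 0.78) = -3.08*m^3 - 0.49*m^2 - 3.98*m + 1.17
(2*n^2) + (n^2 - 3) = 3*n^2 - 3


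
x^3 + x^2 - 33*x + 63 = (x - 3)^2*(x + 7)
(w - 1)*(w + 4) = w^2 + 3*w - 4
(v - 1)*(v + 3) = v^2 + 2*v - 3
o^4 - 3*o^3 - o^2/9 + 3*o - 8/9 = (o - 8/3)*(o - 1)*(o - 1/3)*(o + 1)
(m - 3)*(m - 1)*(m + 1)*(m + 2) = m^4 - m^3 - 7*m^2 + m + 6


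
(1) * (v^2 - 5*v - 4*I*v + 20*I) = v^2 - 5*v - 4*I*v + 20*I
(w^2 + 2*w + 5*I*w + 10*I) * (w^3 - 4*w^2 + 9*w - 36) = w^5 - 2*w^4 + 5*I*w^4 + w^3 - 10*I*w^3 - 18*w^2 + 5*I*w^2 - 72*w - 90*I*w - 360*I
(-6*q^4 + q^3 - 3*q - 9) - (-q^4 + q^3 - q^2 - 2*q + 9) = -5*q^4 + q^2 - q - 18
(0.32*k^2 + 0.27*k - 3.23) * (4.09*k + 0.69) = 1.3088*k^3 + 1.3251*k^2 - 13.0244*k - 2.2287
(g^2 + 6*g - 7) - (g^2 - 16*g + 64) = 22*g - 71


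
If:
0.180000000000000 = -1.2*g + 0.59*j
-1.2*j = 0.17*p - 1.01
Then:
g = 0.263819444444444 - 0.0696527777777778*p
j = 0.841666666666667 - 0.141666666666667*p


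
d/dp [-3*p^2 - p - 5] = -6*p - 1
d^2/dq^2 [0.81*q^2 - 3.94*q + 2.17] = 1.62000000000000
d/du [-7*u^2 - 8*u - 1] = -14*u - 8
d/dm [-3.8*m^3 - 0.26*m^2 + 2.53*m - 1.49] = -11.4*m^2 - 0.52*m + 2.53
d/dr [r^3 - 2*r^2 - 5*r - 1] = 3*r^2 - 4*r - 5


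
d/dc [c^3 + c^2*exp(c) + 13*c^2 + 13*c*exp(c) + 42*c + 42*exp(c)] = c^2*exp(c) + 3*c^2 + 15*c*exp(c) + 26*c + 55*exp(c) + 42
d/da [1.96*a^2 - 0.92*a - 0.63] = 3.92*a - 0.92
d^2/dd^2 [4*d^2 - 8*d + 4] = 8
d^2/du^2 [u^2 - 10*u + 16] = 2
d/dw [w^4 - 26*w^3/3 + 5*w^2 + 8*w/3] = 4*w^3 - 26*w^2 + 10*w + 8/3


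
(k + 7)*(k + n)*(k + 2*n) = k^3 + 3*k^2*n + 7*k^2 + 2*k*n^2 + 21*k*n + 14*n^2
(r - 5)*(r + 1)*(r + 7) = r^3 + 3*r^2 - 33*r - 35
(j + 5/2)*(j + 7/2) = j^2 + 6*j + 35/4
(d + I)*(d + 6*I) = d^2 + 7*I*d - 6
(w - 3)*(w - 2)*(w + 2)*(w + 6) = w^4 + 3*w^3 - 22*w^2 - 12*w + 72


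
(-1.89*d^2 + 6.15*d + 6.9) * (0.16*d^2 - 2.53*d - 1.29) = -0.3024*d^4 + 5.7657*d^3 - 12.0174*d^2 - 25.3905*d - 8.901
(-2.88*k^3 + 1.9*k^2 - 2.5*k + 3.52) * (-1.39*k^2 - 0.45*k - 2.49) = 4.0032*k^5 - 1.345*k^4 + 9.7912*k^3 - 8.4988*k^2 + 4.641*k - 8.7648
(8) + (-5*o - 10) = -5*o - 2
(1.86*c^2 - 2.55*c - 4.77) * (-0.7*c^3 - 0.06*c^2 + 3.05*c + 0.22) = -1.302*c^5 + 1.6734*c^4 + 9.165*c^3 - 7.0821*c^2 - 15.1095*c - 1.0494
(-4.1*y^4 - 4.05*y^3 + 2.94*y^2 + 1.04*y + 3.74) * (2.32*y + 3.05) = -9.512*y^5 - 21.901*y^4 - 5.5317*y^3 + 11.3798*y^2 + 11.8488*y + 11.407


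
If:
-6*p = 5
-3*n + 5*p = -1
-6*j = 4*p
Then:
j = 5/9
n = -19/18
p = -5/6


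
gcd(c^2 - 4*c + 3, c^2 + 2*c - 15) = c - 3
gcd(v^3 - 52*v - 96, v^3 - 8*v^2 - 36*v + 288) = v^2 - 2*v - 48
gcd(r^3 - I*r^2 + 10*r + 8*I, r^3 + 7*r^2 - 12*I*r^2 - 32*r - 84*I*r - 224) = r - 4*I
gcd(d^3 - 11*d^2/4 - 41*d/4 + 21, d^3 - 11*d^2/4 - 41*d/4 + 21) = d^3 - 11*d^2/4 - 41*d/4 + 21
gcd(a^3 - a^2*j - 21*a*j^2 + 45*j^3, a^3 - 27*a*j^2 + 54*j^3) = a^2 - 6*a*j + 9*j^2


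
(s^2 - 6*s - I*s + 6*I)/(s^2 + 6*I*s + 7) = (s - 6)/(s + 7*I)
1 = 1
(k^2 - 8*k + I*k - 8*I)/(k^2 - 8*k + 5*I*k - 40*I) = (k + I)/(k + 5*I)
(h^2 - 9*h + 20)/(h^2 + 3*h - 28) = (h - 5)/(h + 7)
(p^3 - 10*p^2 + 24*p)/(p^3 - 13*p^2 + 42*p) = (p - 4)/(p - 7)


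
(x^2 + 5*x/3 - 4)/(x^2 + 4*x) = (x^2 + 5*x/3 - 4)/(x*(x + 4))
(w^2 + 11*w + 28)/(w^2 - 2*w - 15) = (w^2 + 11*w + 28)/(w^2 - 2*w - 15)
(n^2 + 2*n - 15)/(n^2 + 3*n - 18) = (n + 5)/(n + 6)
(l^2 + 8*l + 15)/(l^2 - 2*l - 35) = (l + 3)/(l - 7)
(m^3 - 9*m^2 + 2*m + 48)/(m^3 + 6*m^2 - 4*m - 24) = (m^2 - 11*m + 24)/(m^2 + 4*m - 12)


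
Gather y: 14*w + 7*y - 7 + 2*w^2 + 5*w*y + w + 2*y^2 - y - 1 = 2*w^2 + 15*w + 2*y^2 + y*(5*w + 6) - 8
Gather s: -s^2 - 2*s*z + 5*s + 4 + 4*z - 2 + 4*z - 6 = -s^2 + s*(5 - 2*z) + 8*z - 4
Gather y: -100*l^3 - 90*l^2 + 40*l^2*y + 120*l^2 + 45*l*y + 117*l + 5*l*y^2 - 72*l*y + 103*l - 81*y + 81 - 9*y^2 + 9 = -100*l^3 + 30*l^2 + 220*l + y^2*(5*l - 9) + y*(40*l^2 - 27*l - 81) + 90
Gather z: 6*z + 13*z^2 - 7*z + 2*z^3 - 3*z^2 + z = 2*z^3 + 10*z^2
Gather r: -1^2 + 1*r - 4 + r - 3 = 2*r - 8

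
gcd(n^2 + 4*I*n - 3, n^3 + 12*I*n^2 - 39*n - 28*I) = n + I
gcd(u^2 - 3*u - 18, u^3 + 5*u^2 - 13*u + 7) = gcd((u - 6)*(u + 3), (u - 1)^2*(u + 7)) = 1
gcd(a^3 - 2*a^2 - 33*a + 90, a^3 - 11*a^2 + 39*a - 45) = a^2 - 8*a + 15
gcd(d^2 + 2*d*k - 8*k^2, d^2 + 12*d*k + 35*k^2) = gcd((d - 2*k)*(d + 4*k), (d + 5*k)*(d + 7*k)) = 1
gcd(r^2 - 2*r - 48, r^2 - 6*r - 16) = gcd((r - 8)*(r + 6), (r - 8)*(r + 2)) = r - 8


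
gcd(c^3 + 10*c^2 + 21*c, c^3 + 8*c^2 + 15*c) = c^2 + 3*c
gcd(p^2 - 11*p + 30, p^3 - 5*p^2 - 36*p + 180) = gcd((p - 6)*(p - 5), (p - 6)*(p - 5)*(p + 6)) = p^2 - 11*p + 30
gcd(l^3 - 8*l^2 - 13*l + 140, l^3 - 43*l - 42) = l - 7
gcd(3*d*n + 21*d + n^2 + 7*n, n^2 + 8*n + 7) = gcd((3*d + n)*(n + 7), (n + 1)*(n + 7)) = n + 7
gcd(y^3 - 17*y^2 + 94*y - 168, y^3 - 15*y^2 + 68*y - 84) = y^2 - 13*y + 42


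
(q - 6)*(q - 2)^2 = q^3 - 10*q^2 + 28*q - 24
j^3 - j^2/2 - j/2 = j*(j - 1)*(j + 1/2)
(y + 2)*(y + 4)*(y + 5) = y^3 + 11*y^2 + 38*y + 40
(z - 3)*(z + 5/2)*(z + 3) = z^3 + 5*z^2/2 - 9*z - 45/2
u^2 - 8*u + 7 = (u - 7)*(u - 1)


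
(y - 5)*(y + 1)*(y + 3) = y^3 - y^2 - 17*y - 15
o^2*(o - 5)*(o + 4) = o^4 - o^3 - 20*o^2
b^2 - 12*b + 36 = (b - 6)^2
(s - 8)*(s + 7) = s^2 - s - 56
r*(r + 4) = r^2 + 4*r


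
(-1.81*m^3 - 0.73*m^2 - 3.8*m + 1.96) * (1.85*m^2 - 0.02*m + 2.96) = -3.3485*m^5 - 1.3143*m^4 - 12.373*m^3 + 1.5412*m^2 - 11.2872*m + 5.8016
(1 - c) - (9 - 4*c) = 3*c - 8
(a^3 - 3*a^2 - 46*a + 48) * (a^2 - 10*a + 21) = a^5 - 13*a^4 + 5*a^3 + 445*a^2 - 1446*a + 1008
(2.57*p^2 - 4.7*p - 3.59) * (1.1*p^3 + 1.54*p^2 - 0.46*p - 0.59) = 2.827*p^5 - 1.2122*p^4 - 12.3692*p^3 - 4.8829*p^2 + 4.4244*p + 2.1181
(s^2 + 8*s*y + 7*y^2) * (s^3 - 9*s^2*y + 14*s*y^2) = s^5 - s^4*y - 51*s^3*y^2 + 49*s^2*y^3 + 98*s*y^4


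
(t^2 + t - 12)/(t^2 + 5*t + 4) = (t - 3)/(t + 1)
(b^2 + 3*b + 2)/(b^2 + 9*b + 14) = (b + 1)/(b + 7)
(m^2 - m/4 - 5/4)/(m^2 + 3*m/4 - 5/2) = (m + 1)/(m + 2)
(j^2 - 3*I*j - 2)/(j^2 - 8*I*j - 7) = (j - 2*I)/(j - 7*I)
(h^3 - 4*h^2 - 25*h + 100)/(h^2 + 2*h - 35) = (h^2 + h - 20)/(h + 7)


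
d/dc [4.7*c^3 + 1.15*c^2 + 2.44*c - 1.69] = 14.1*c^2 + 2.3*c + 2.44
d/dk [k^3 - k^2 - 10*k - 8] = 3*k^2 - 2*k - 10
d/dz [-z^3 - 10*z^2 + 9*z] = -3*z^2 - 20*z + 9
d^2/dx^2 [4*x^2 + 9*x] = 8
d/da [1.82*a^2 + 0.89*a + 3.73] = 3.64*a + 0.89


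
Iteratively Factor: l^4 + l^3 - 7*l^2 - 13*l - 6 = (l + 2)*(l^3 - l^2 - 5*l - 3) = (l + 1)*(l + 2)*(l^2 - 2*l - 3) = (l - 3)*(l + 1)*(l + 2)*(l + 1)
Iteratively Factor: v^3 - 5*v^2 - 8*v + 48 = (v - 4)*(v^2 - v - 12) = (v - 4)^2*(v + 3)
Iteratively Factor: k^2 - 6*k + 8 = (k - 4)*(k - 2)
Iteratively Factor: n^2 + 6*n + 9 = (n + 3)*(n + 3)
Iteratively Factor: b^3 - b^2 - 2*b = (b - 2)*(b^2 + b) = (b - 2)*(b + 1)*(b)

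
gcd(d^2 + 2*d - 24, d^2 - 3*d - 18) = 1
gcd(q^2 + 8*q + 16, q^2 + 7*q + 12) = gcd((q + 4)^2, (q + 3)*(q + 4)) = q + 4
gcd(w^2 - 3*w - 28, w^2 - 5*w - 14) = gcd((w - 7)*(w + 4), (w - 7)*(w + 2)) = w - 7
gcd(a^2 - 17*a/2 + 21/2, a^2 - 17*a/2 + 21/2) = a^2 - 17*a/2 + 21/2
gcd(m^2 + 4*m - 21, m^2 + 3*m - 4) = 1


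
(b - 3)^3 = b^3 - 9*b^2 + 27*b - 27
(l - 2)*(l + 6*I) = l^2 - 2*l + 6*I*l - 12*I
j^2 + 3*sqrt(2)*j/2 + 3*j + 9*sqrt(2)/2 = (j + 3)*(j + 3*sqrt(2)/2)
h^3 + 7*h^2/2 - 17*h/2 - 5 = (h - 2)*(h + 1/2)*(h + 5)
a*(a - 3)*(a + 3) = a^3 - 9*a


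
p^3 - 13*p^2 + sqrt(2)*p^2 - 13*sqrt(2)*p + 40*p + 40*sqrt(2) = (p - 8)*(p - 5)*(p + sqrt(2))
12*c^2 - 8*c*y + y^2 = (-6*c + y)*(-2*c + y)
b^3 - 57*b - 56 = (b - 8)*(b + 1)*(b + 7)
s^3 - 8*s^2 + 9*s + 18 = (s - 6)*(s - 3)*(s + 1)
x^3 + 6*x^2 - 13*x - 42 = (x - 3)*(x + 2)*(x + 7)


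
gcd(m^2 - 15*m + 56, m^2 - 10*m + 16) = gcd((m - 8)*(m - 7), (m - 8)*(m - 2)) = m - 8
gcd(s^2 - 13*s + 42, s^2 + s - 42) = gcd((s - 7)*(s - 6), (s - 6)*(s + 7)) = s - 6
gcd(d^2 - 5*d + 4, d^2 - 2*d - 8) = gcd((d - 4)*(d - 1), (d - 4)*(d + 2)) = d - 4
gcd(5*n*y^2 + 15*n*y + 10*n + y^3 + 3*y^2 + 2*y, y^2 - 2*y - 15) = 1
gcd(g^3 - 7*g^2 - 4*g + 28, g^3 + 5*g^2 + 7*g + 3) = 1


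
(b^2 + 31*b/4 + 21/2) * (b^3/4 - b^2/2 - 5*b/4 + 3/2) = b^5/4 + 23*b^4/16 - 5*b^3/2 - 215*b^2/16 - 3*b/2 + 63/4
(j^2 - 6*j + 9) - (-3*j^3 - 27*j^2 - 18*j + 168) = 3*j^3 + 28*j^2 + 12*j - 159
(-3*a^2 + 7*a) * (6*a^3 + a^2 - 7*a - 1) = -18*a^5 + 39*a^4 + 28*a^3 - 46*a^2 - 7*a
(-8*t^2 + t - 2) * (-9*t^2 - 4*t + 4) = 72*t^4 + 23*t^3 - 18*t^2 + 12*t - 8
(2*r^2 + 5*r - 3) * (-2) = -4*r^2 - 10*r + 6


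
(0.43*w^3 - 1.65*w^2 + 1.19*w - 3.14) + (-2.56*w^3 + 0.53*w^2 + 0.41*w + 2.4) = -2.13*w^3 - 1.12*w^2 + 1.6*w - 0.74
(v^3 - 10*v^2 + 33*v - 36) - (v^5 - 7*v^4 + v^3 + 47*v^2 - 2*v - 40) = -v^5 + 7*v^4 - 57*v^2 + 35*v + 4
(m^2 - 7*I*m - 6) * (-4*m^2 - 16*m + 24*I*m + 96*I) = -4*m^4 - 16*m^3 + 52*I*m^3 + 192*m^2 + 208*I*m^2 + 768*m - 144*I*m - 576*I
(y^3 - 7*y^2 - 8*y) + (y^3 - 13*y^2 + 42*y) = 2*y^3 - 20*y^2 + 34*y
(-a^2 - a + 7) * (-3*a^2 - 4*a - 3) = 3*a^4 + 7*a^3 - 14*a^2 - 25*a - 21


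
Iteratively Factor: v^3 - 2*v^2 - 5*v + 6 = (v - 3)*(v^2 + v - 2) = (v - 3)*(v + 2)*(v - 1)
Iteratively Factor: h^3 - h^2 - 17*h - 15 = (h + 3)*(h^2 - 4*h - 5) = (h - 5)*(h + 3)*(h + 1)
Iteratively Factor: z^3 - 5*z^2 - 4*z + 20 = (z - 5)*(z^2 - 4) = (z - 5)*(z + 2)*(z - 2)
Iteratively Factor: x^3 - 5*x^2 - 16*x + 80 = (x + 4)*(x^2 - 9*x + 20) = (x - 5)*(x + 4)*(x - 4)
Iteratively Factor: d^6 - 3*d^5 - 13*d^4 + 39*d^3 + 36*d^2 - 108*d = (d + 3)*(d^5 - 6*d^4 + 5*d^3 + 24*d^2 - 36*d) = d*(d + 3)*(d^4 - 6*d^3 + 5*d^2 + 24*d - 36) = d*(d - 3)*(d + 3)*(d^3 - 3*d^2 - 4*d + 12) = d*(d - 3)*(d + 2)*(d + 3)*(d^2 - 5*d + 6) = d*(d - 3)^2*(d + 2)*(d + 3)*(d - 2)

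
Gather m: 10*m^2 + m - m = 10*m^2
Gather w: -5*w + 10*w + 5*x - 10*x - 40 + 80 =5*w - 5*x + 40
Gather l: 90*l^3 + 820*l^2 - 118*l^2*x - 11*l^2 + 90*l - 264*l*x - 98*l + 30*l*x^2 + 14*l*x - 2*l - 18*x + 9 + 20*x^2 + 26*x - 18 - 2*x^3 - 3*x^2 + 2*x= 90*l^3 + l^2*(809 - 118*x) + l*(30*x^2 - 250*x - 10) - 2*x^3 + 17*x^2 + 10*x - 9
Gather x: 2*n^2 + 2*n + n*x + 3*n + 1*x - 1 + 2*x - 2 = 2*n^2 + 5*n + x*(n + 3) - 3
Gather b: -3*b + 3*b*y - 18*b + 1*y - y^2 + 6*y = b*(3*y - 21) - y^2 + 7*y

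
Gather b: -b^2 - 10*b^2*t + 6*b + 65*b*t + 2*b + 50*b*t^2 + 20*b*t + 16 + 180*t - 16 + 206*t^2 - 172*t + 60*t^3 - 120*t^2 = b^2*(-10*t - 1) + b*(50*t^2 + 85*t + 8) + 60*t^3 + 86*t^2 + 8*t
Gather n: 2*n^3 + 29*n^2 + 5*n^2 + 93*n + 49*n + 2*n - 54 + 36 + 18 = 2*n^3 + 34*n^2 + 144*n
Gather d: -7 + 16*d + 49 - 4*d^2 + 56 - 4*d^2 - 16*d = 98 - 8*d^2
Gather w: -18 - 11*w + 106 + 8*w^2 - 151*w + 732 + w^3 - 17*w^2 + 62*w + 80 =w^3 - 9*w^2 - 100*w + 900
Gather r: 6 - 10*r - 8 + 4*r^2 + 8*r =4*r^2 - 2*r - 2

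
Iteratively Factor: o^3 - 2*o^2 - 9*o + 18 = (o - 3)*(o^2 + o - 6) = (o - 3)*(o - 2)*(o + 3)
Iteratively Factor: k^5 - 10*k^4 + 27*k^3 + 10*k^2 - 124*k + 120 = (k - 3)*(k^4 - 7*k^3 + 6*k^2 + 28*k - 40) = (k - 3)*(k + 2)*(k^3 - 9*k^2 + 24*k - 20) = (k - 3)*(k - 2)*(k + 2)*(k^2 - 7*k + 10) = (k - 3)*(k - 2)^2*(k + 2)*(k - 5)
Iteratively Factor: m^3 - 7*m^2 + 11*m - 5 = (m - 1)*(m^2 - 6*m + 5) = (m - 5)*(m - 1)*(m - 1)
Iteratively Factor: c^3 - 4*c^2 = (c)*(c^2 - 4*c) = c^2*(c - 4)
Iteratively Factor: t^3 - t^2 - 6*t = (t - 3)*(t^2 + 2*t) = (t - 3)*(t + 2)*(t)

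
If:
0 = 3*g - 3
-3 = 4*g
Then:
No Solution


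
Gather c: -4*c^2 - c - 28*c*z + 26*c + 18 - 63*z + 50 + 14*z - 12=-4*c^2 + c*(25 - 28*z) - 49*z + 56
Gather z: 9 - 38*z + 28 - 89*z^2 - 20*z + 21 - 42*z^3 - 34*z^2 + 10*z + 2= -42*z^3 - 123*z^2 - 48*z + 60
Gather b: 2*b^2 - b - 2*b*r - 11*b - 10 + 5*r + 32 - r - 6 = 2*b^2 + b*(-2*r - 12) + 4*r + 16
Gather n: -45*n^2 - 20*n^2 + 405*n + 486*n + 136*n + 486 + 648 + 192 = -65*n^2 + 1027*n + 1326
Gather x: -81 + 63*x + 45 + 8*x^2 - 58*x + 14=8*x^2 + 5*x - 22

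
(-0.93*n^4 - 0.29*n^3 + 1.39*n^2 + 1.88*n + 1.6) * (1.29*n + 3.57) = -1.1997*n^5 - 3.6942*n^4 + 0.7578*n^3 + 7.3875*n^2 + 8.7756*n + 5.712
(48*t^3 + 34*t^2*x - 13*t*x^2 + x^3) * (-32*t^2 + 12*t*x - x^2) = -1536*t^5 - 512*t^4*x + 776*t^3*x^2 - 222*t^2*x^3 + 25*t*x^4 - x^5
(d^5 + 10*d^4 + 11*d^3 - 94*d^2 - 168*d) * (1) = d^5 + 10*d^4 + 11*d^3 - 94*d^2 - 168*d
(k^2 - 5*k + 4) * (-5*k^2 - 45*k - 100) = -5*k^4 - 20*k^3 + 105*k^2 + 320*k - 400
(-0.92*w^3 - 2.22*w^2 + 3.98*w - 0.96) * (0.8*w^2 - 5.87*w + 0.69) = -0.736*w^5 + 3.6244*w^4 + 15.5806*w^3 - 25.6624*w^2 + 8.3814*w - 0.6624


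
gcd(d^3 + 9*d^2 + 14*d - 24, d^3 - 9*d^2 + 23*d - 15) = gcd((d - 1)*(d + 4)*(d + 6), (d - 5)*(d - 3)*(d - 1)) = d - 1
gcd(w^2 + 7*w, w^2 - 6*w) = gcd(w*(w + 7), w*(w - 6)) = w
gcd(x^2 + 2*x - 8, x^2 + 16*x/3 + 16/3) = x + 4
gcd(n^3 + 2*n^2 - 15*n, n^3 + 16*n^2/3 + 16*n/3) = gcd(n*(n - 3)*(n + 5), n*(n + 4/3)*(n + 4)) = n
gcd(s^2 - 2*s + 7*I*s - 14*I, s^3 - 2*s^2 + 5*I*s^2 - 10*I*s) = s - 2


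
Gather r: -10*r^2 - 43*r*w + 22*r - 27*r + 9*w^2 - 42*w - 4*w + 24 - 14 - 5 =-10*r^2 + r*(-43*w - 5) + 9*w^2 - 46*w + 5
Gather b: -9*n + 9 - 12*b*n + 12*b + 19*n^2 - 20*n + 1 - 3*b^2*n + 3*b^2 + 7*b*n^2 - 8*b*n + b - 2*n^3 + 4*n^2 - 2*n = b^2*(3 - 3*n) + b*(7*n^2 - 20*n + 13) - 2*n^3 + 23*n^2 - 31*n + 10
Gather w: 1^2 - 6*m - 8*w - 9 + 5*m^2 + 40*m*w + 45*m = 5*m^2 + 39*m + w*(40*m - 8) - 8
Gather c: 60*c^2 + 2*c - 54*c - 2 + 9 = 60*c^2 - 52*c + 7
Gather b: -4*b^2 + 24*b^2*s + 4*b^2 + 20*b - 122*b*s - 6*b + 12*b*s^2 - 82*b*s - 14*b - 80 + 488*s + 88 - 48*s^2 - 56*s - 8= 24*b^2*s + b*(12*s^2 - 204*s) - 48*s^2 + 432*s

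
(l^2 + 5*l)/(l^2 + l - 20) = l/(l - 4)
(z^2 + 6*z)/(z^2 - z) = (z + 6)/(z - 1)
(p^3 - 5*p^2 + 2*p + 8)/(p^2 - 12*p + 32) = (p^2 - p - 2)/(p - 8)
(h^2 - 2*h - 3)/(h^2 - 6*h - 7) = (h - 3)/(h - 7)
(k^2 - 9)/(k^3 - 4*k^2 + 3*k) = (k + 3)/(k*(k - 1))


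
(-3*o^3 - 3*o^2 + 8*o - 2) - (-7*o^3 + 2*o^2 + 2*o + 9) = 4*o^3 - 5*o^2 + 6*o - 11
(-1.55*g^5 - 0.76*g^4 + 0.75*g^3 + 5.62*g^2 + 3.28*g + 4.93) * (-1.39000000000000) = 2.1545*g^5 + 1.0564*g^4 - 1.0425*g^3 - 7.8118*g^2 - 4.5592*g - 6.8527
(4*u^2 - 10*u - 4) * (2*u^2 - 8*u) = 8*u^4 - 52*u^3 + 72*u^2 + 32*u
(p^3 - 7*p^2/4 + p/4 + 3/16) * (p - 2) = p^4 - 15*p^3/4 + 15*p^2/4 - 5*p/16 - 3/8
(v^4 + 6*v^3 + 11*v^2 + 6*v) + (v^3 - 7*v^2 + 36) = v^4 + 7*v^3 + 4*v^2 + 6*v + 36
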